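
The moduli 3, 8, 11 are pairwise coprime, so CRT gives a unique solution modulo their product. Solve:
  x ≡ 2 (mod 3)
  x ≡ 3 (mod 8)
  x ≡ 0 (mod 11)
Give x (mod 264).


Moduli 3, 8, 11 are pairwise coprime; by CRT there is a unique solution modulo M = 3 · 8 · 11 = 264.
Solve pairwise, accumulating the modulus:
  Start with x ≡ 2 (mod 3).
  Combine with x ≡ 3 (mod 8): since gcd(3, 8) = 1, we get a unique residue mod 24.
    Write x = 2 + 3·t and substitute into x ≡ 3 (mod 8): 3·t ≡ 3 − 2 = 1 (mod 8).
    The inverse of 3 mod 8 is 3 (since 3·3 = 9 = 1·8 + 1), so t ≡ 3·1 = 3 ≡ 3 (mod 8).
    Then x = 2 + 3·3 = 11, valid modulo lcm(3, 8) = 24: x ≡ 11 (mod 24).
  Combine with x ≡ 0 (mod 11): since gcd(24, 11) = 1, we get a unique residue mod 264.
    Write x = 11 + 24·t and substitute into x ≡ 0 (mod 11): 24·t ≡ 0 − 11 = -11 (mod 11).
    Reduce coefficients mod 11: 2·t ≡ 0 (mod 11).
    The inverse of 2 mod 11 is 6 (since 2·6 = 12 = 1·11 + 1), so t ≡ 6·0 = 0 ≡ 0 (mod 11).
    Then x = 11 + 24·0 = 11, valid modulo lcm(24, 11) = 264: x ≡ 11 (mod 264).
Verify: 11 mod 3 = 2 ✓, 11 mod 8 = 3 ✓, 11 mod 11 = 0 ✓.

x ≡ 11 (mod 264).


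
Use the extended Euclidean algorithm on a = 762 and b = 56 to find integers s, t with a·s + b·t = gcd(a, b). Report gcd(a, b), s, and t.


Euclidean algorithm on (762, 56) — divide until remainder is 0:
  762 = 13 · 56 + 34
  56 = 1 · 34 + 22
  34 = 1 · 22 + 12
  22 = 1 · 12 + 10
  12 = 1 · 10 + 2
  10 = 5 · 2 + 0
gcd(762, 56) = 2.
Track Bezout coefficients alongside the remainders: start with r₀ = 762 = a·1 + b·0 (s = 1, t = 0) and r₁ = 56 = a·0 + b·1 (s = 0, t = 1); each new remainder r_{k+1} = r_{k-1} − q_k·r_k inherits s_{k+1} = s_{k-1} − q_k·s_k, t_{k+1} = t_{k-1} − q_k·t_k, so r_k = a·s_k + b·t_k at every step:
  q = 13: r = 34, s = 1 − 13·0 = 1, t = 0 − 13·1 = -13  (check: 762·1 + 56·(-13) = 34)
  q = 1: r = 22, s = 0 − 1·1 = -1, t = 1 − 1·(-13) = 14  (check: 762·(-1) + 56·14 = 22)
  q = 1: r = 12, s = 1 − 1·(-1) = 2, t = -13 − 1·14 = -27  (check: 762·2 + 56·(-27) = 12)
  q = 1: r = 10, s = -1 − 1·2 = -3, t = 14 − 1·(-27) = 41  (check: 762·(-3) + 56·41 = 10)
  q = 1: r = 2, s = 2 − 1·(-3) = 5, t = -27 − 1·41 = -68  (check: 762·5 + 56·(-68) = 2)
The row with r = 2 (the gcd) gives the Bezout coefficients s = 5, t = -68.
Result: 762 · (5) + 56 · (-68) = 2.

gcd(762, 56) = 2; s = 5, t = -68 (check: 762·5 + 56·(-68) = 2).


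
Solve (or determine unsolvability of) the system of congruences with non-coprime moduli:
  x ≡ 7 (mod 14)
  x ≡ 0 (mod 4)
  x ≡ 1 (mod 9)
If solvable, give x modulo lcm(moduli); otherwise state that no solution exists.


Moduli 14, 4, 9 are not pairwise coprime, so CRT works modulo lcm(m_i) when all pairwise compatibility conditions hold.
Pairwise compatibility: gcd(m_i, m_j) must divide a_i - a_j for every pair.
Merge one congruence at a time:
  Start: x ≡ 7 (mod 14).
  Combine with x ≡ 0 (mod 4): gcd(14, 4) = 2, and 0 - 7 = -7 is NOT divisible by 2.
    ⇒ system is inconsistent (no integer solution).

No solution (the system is inconsistent).


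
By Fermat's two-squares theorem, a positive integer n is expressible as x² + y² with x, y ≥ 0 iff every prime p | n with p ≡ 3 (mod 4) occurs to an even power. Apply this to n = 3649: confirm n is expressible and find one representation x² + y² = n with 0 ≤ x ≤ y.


Step 1: Factor n = 3649 = 41 · 89.
Step 2: Check the mod-4 condition on each prime factor: 41 ≡ 1 (mod 4), exponent 1; 89 ≡ 1 (mod 4), exponent 1.
All primes ≡ 3 (mod 4) appear to even exponent (or don't appear), so by the two-squares theorem n IS expressible as a sum of two squares.
Step 3: Build a representation. Here n = 41 · 89 is a product of primes ≡ 1 (mod 4). Each prime p ≡ 1 (mod 4) is itself a sum of two squares; find a² by testing p − a² for a perfect square:
  41: 41 − 1² = 40, 41 − 2² = 37, 41 − 3² = 32, 41 − 4² = 25 = 5² ⇒ 41 = 4² + 5².
  89: 89 − 1² = 88, 89 − 2² = 85, 89 − 3² = 80, 89 − 4² = 73, 89 − 5² = 64 = 8² ⇒ 89 = 5² + 8².
  Combine using the Brahmagupta–Fibonacci identity (a² + b²)(c² + d²) = (ac − bd)² + (ad + bc)² = (ac + bd)² + (ad − bc)²:
  41 · 89 = 3649: from (4² + 5²)(5² + 8²), take (4·5 − 5·8, 4·8 + 5·5) = (20 − 40, 32 + 25) = (-20, 57); dropping signs (only squares matter) gives (20, 57); check 20² + 57² = 400 + 3249 = 3649 ✓.
Step 4: Order so x ≤ y and verify: 20² + 57² = 400 + 3249 = 3649 = n. ✓

n = 3649 = 20² + 57² (one valid representation with x ≤ y).


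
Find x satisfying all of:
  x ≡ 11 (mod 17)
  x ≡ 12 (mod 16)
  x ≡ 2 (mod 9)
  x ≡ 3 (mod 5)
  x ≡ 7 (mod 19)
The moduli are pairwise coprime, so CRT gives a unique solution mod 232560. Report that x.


Product of moduli M = 17 · 16 · 9 · 5 · 19 = 232560.
Merge one congruence at a time:
  Start: x ≡ 11 (mod 17).
  Combine with x ≡ 12 (mod 16); new modulus lcm = 272.
    Write x = 11 + 17·t and substitute into x ≡ 12 (mod 16): 17·t ≡ 12 − 11 = 1 (mod 16).
    Reduce coefficients mod 16: 1·t ≡ 1 (mod 16).
    So t ≡ 1 (mod 16).
    Then x = 11 + 17·1 = 28, valid modulo lcm(17, 16) = 272: x ≡ 28 (mod 272).
  Combine with x ≡ 2 (mod 9); new modulus lcm = 2448.
    Write x = 28 + 272·t and substitute into x ≡ 2 (mod 9): 272·t ≡ 2 − 28 = -26 (mod 9).
    Reduce coefficients mod 9: 2·t ≡ 1 (mod 9).
    The inverse of 2 mod 9 is 5 (since 2·5 = 10 = 1·9 + 1), so t ≡ 5·1 = 5 ≡ 5 (mod 9).
    Then x = 28 + 272·5 = 1388, valid modulo lcm(272, 9) = 2448: x ≡ 1388 (mod 2448).
  Combine with x ≡ 3 (mod 5); new modulus lcm = 12240.
    Write x = 1388 + 2448·t and substitute into x ≡ 3 (mod 5): 2448·t ≡ 3 − 1388 = -1385 (mod 5).
    Reduce coefficients mod 5: 3·t ≡ 0 (mod 5).
    The inverse of 3 mod 5 is 2 (since 3·2 = 6 = 1·5 + 1), so t ≡ 2·0 = 0 ≡ 0 (mod 5).
    Then x = 1388 + 2448·0 = 1388, valid modulo lcm(2448, 5) = 12240: x ≡ 1388 (mod 12240).
  Combine with x ≡ 7 (mod 19); new modulus lcm = 232560.
    Write x = 1388 + 12240·t and substitute into x ≡ 7 (mod 19): 12240·t ≡ 7 − 1388 = -1381 (mod 19).
    Reduce coefficients mod 19: 4·t ≡ 6 (mod 19).
    The inverse of 4 mod 19 is 5 (since 4·5 = 20 = 1·19 + 1), so t ≡ 5·6 = 30 ≡ 11 (mod 19).
    Then x = 1388 + 12240·11 = 136028, valid modulo lcm(12240, 19) = 232560: x ≡ 136028 (mod 232560).
Verify against each original: 136028 mod 17 = 11, 136028 mod 16 = 12, 136028 mod 9 = 2, 136028 mod 5 = 3, 136028 mod 19 = 7.

x ≡ 136028 (mod 232560).


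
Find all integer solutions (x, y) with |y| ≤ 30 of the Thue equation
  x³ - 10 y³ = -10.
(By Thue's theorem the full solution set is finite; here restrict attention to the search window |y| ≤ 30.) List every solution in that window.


The equation is x³ - 10y³ = -10. For fixed y, x³ = 10·y³ − 10, so a solution requires the RHS to be a perfect cube.
Strategy: iterate y from -30 to 30, compute RHS = 10·y³ − 10, and check whether it is a (positive or negative) perfect cube.
Check small values of y:
  y = 0: RHS = -10 is not a perfect cube.
  y = 1: RHS = 0 = (0)³ ⇒ x = 0 works.
  y = -1: RHS = -20 is not a perfect cube.
  y = 2: RHS = 70 is not a perfect cube.
  y = -2: RHS = -90 is not a perfect cube.
  y = 3: RHS = 260 is not a perfect cube.
  y = -3: RHS = -280 is not a perfect cube.
Continuing the search up to |y| = 30 finds no further solutions beyond those listed.
Collected solutions: (0, 1).

Solutions (with |y| ≤ 30): (0, 1).


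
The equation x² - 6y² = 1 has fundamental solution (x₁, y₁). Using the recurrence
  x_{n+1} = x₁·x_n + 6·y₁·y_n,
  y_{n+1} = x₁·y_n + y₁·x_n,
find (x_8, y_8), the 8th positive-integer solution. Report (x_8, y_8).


Step 1: Find the fundamental solution (x₁, y₁) of x² - 6y² = 1.
  Expand √6 as a continued fraction. a₀ = ⌊√6⌋ = 2; iterate m_{k+1} = d_k·a_k − m_k, d_{k+1} = (6 − m_{k+1}²)/d_k, a_{k+1} = ⌊(a₀ + m_{k+1})/d_{k+1}⌋ (starting m₀ = 0, d₀ = 1), with convergents p_k = a_k·p_{k-1} + p_{k-2}, q_k = a_k·q_{k-1} + q_{k-2} (p₋₁ = 1, q₋₁ = 0):
  k = 0: a₀ = 2; p₀/q₀ = 2/1; p₀² − 6·q₀² = 4 − 6 = -2.
  k = 1: m = 2, d = 2, a = ⌊(2 + 2)/2⌋ = 2; p/q = (2·2 + 1)/(2·1 + 0) = 5/2; p² − 6·q² = 25 − 24 = 1.
  The first convergent with p² − 6·q² = 1 gives the fundamental solution (x₁, y₁) = (5, 2).
Step 2: Apply the recurrence (x_{n+1}, y_{n+1}) = (x₁x_n + 6y₁y_n, x₁y_n + y₁x_n) repeatedly.
  From (x_1, y_1) = (5, 2): x_2 = 5·5 + 6·2·2 = 49; y_2 = 5·2 + 2·5 = 20.
  From (x_2, y_2) = (49, 20): x_3 = 5·49 + 6·2·20 = 485; y_3 = 5·20 + 2·49 = 198.
  From (x_3, y_3) = (485, 198): x_4 = 5·485 + 6·2·198 = 4801; y_4 = 5·198 + 2·485 = 1960.
  From (x_4, y_4) = (4801, 1960): x_5 = 5·4801 + 6·2·1960 = 47525; y_5 = 5·1960 + 2·4801 = 19402.
  From (x_5, y_5) = (47525, 19402): x_6 = 5·47525 + 6·2·19402 = 470449; y_6 = 5·19402 + 2·47525 = 192060.
  From (x_6, y_6) = (470449, 192060): x_7 = 5·470449 + 6·2·192060 = 4656965; y_7 = 5·192060 + 2·470449 = 1901198.
  From (x_7, y_7) = (4656965, 1901198): x_8 = 5·4656965 + 6·2·1901198 = 46099201; y_8 = 5·1901198 + 2·4656965 = 18819920.
Step 3: Verify x_8² - 6·y_8² = 2125136332838401 - 2125136332838400 = 1 (should be 1). ✓

(x_1, y_1) = (5, 2); (x_8, y_8) = (46099201, 18819920).


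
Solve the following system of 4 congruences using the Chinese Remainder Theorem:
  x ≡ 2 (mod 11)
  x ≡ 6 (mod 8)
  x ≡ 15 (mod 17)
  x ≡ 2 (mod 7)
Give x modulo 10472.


Product of moduli M = 11 · 8 · 17 · 7 = 10472.
Merge one congruence at a time:
  Start: x ≡ 2 (mod 11).
  Combine with x ≡ 6 (mod 8); new modulus lcm = 88.
    Write x = 2 + 11·t and substitute into x ≡ 6 (mod 8): 11·t ≡ 6 − 2 = 4 (mod 8).
    Reduce coefficients mod 8: 3·t ≡ 4 (mod 8).
    The inverse of 3 mod 8 is 3 (since 3·3 = 9 = 1·8 + 1), so t ≡ 3·4 = 12 ≡ 4 (mod 8).
    Then x = 2 + 11·4 = 46, valid modulo lcm(11, 8) = 88: x ≡ 46 (mod 88).
  Combine with x ≡ 15 (mod 17); new modulus lcm = 1496.
    Write x = 46 + 88·t and substitute into x ≡ 15 (mod 17): 88·t ≡ 15 − 46 = -31 (mod 17).
    Reduce coefficients mod 17: 3·t ≡ 3 (mod 17).
    The inverse of 3 mod 17 is 6 (since 3·6 = 18 = 1·17 + 1), so t ≡ 6·3 = 18 ≡ 1 (mod 17).
    Then x = 46 + 88·1 = 134, valid modulo lcm(88, 17) = 1496: x ≡ 134 (mod 1496).
  Combine with x ≡ 2 (mod 7); new modulus lcm = 10472.
    Write x = 134 + 1496·t and substitute into x ≡ 2 (mod 7): 1496·t ≡ 2 − 134 = -132 (mod 7).
    Reduce coefficients mod 7: 5·t ≡ 1 (mod 7).
    The inverse of 5 mod 7 is 3 (since 5·3 = 15 = 2·7 + 1), so t ≡ 3·1 = 3 ≡ 3 (mod 7).
    Then x = 134 + 1496·3 = 4622, valid modulo lcm(1496, 7) = 10472: x ≡ 4622 (mod 10472).
Verify against each original: 4622 mod 11 = 2, 4622 mod 8 = 6, 4622 mod 17 = 15, 4622 mod 7 = 2.

x ≡ 4622 (mod 10472).


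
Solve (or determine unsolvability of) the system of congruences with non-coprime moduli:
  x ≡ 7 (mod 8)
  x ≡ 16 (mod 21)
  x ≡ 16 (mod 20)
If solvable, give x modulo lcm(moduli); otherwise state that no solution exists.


Moduli 8, 21, 20 are not pairwise coprime, so CRT works modulo lcm(m_i) when all pairwise compatibility conditions hold.
Pairwise compatibility: gcd(m_i, m_j) must divide a_i - a_j for every pair.
Merge one congruence at a time:
  Start: x ≡ 7 (mod 8).
  Combine with x ≡ 16 (mod 21): gcd(8, 21) = 1; 16 - 7 = 9, which IS divisible by 1, so compatible.
    Write x = 7 + 8·t and substitute into x ≡ 16 (mod 21): 8·t ≡ 16 − 7 = 9 (mod 21).
    The inverse of 8 mod 21 is 8 (since 8·8 = 64 = 3·21 + 1), so t ≡ 8·9 = 72 ≡ 9 (mod 21).
    Then x = 7 + 8·9 = 79, valid modulo lcm(8, 21) = 168: x ≡ 79 (mod 168).
  Combine with x ≡ 16 (mod 20): gcd(168, 20) = 4, and 16 - 79 = -63 is NOT divisible by 4.
    ⇒ system is inconsistent (no integer solution).

No solution (the system is inconsistent).


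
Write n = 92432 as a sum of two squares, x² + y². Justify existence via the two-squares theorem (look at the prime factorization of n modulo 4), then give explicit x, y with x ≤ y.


Step 1: Factor n = 92432 = 2^4 · 53 · 109.
Step 2: Check the mod-4 condition on each prime factor: 2 = 2 (special); 53 ≡ 1 (mod 4), exponent 1; 109 ≡ 1 (mod 4), exponent 1.
All primes ≡ 3 (mod 4) appear to even exponent (or don't appear), so by the two-squares theorem n IS expressible as a sum of two squares.
Step 3: Build a representation. Group n = k² · m with k = 4 and m = 53 · 109 = 5777 (a product of primes ≡ 1 (mod 4)); a representation of m scales to one of n via (k·x)² + (k·y)² = k²(x² + y²). Each prime p ≡ 1 (mod 4) is itself a sum of two squares; find a² by testing p − a² for a perfect square:
  53: 53 − 1² = 52, 53 − 2² = 49 = 7² ⇒ 53 = 2² + 7².
  109: 109 − 1² = 108, 109 − 2² = 105, 109 − 3² = 100 = 10² ⇒ 109 = 3² + 10².
  Combine using the Brahmagupta–Fibonacci identity (a² + b²)(c² + d²) = (ac − bd)² + (ad + bc)² = (ac + bd)² + (ad − bc)²:
  53 · 109 = 5777: from (2² + 7²)(3² + 10²), take (2·3 − 7·10, 2·10 + 7·3) = (6 − 70, 20 + 21) = (-64, 41); dropping signs (only squares matter) gives (64, 41); check 64² + 41² = 4096 + 1681 = 5777 ✓.
  Scale by k = 4: (4·64, 4·41) = (256, 164).
Step 4: Order so x ≤ y and verify: 164² + 256² = 26896 + 65536 = 92432 = n. ✓

n = 92432 = 164² + 256² (one valid representation with x ≤ y).


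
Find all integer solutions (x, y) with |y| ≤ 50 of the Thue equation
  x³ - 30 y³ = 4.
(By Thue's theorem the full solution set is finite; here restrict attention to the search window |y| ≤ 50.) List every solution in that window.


The equation is x³ - 30y³ = 4. For fixed y, x³ = 30·y³ + 4, so a solution requires the RHS to be a perfect cube.
Strategy: iterate y from -50 to 50, compute RHS = 30·y³ + 4, and check whether it is a (positive or negative) perfect cube.
Check small values of y:
  y = 0: RHS = 4 is not a perfect cube.
  y = 1: RHS = 34 is not a perfect cube.
  y = -1: RHS = -26 is not a perfect cube.
  y = 2: RHS = 244 is not a perfect cube.
  y = -2: RHS = -236 is not a perfect cube.
  y = 3: RHS = 814 is not a perfect cube.
  y = -3: RHS = -806 is not a perfect cube.
Continuing the search up to |y| = 50 finds no solutions either.
No (x, y) in the scanned range satisfies the equation.

No integer solutions with |y| ≤ 50.


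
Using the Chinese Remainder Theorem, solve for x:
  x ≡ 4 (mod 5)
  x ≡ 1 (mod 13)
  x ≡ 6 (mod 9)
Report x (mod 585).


Moduli 5, 13, 9 are pairwise coprime; by CRT there is a unique solution modulo M = 5 · 13 · 9 = 585.
Solve pairwise, accumulating the modulus:
  Start with x ≡ 4 (mod 5).
  Combine with x ≡ 1 (mod 13): since gcd(5, 13) = 1, we get a unique residue mod 65.
    Write x = 4 + 5·t and substitute into x ≡ 1 (mod 13): 5·t ≡ 1 − 4 = -3 (mod 13).
    Reduce coefficients mod 13: 5·t ≡ 10 (mod 13).
    The inverse of 5 mod 13 is 8 (since 5·8 = 40 = 3·13 + 1), so t ≡ 8·10 = 80 ≡ 2 (mod 13).
    Then x = 4 + 5·2 = 14, valid modulo lcm(5, 13) = 65: x ≡ 14 (mod 65).
  Combine with x ≡ 6 (mod 9): since gcd(65, 9) = 1, we get a unique residue mod 585.
    Write x = 14 + 65·t and substitute into x ≡ 6 (mod 9): 65·t ≡ 6 − 14 = -8 (mod 9).
    Reduce coefficients mod 9: 2·t ≡ 1 (mod 9).
    The inverse of 2 mod 9 is 5 (since 2·5 = 10 = 1·9 + 1), so t ≡ 5·1 = 5 ≡ 5 (mod 9).
    Then x = 14 + 65·5 = 339, valid modulo lcm(65, 9) = 585: x ≡ 339 (mod 585).
Verify: 339 mod 5 = 4 ✓, 339 mod 13 = 1 ✓, 339 mod 9 = 6 ✓.

x ≡ 339 (mod 585).


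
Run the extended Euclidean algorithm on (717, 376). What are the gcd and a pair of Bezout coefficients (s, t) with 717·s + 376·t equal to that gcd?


Euclidean algorithm on (717, 376) — divide until remainder is 0:
  717 = 1 · 376 + 341
  376 = 1 · 341 + 35
  341 = 9 · 35 + 26
  35 = 1 · 26 + 9
  26 = 2 · 9 + 8
  9 = 1 · 8 + 1
  8 = 8 · 1 + 0
gcd(717, 376) = 1.
Track Bezout coefficients alongside the remainders: start with r₀ = 717 = a·1 + b·0 (s = 1, t = 0) and r₁ = 376 = a·0 + b·1 (s = 0, t = 1); each new remainder r_{k+1} = r_{k-1} − q_k·r_k inherits s_{k+1} = s_{k-1} − q_k·s_k, t_{k+1} = t_{k-1} − q_k·t_k, so r_k = a·s_k + b·t_k at every step:
  q = 1: r = 341, s = 1 − 1·0 = 1, t = 0 − 1·1 = -1  (check: 717·1 + 376·(-1) = 341)
  q = 1: r = 35, s = 0 − 1·1 = -1, t = 1 − 1·(-1) = 2  (check: 717·(-1) + 376·2 = 35)
  q = 9: r = 26, s = 1 − 9·(-1) = 10, t = -1 − 9·2 = -19  (check: 717·10 + 376·(-19) = 26)
  q = 1: r = 9, s = -1 − 1·10 = -11, t = 2 − 1·(-19) = 21  (check: 717·(-11) + 376·21 = 9)
  q = 2: r = 8, s = 10 − 2·(-11) = 32, t = -19 − 2·21 = -61  (check: 717·32 + 376·(-61) = 8)
  q = 1: r = 1, s = -11 − 1·32 = -43, t = 21 − 1·(-61) = 82  (check: 717·(-43) + 376·82 = 1)
The row with r = 1 (the gcd) gives the Bezout coefficients s = -43, t = 82.
Result: 717 · (-43) + 376 · (82) = 1.

gcd(717, 376) = 1; s = -43, t = 82 (check: 717·(-43) + 376·82 = 1).


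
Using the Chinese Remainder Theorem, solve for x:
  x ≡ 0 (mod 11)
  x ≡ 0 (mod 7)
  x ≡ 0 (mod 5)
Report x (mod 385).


Moduli 11, 7, 5 are pairwise coprime; by CRT there is a unique solution modulo M = 11 · 7 · 5 = 385.
Solve pairwise, accumulating the modulus:
  Start with x ≡ 0 (mod 11).
  Combine with x ≡ 0 (mod 7): since gcd(11, 7) = 1, we get a unique residue mod 77.
    Write x = 0 + 11·t and substitute into x ≡ 0 (mod 7): 11·t ≡ 0 − 0 = 0 (mod 7).
    Reduce coefficients mod 7: 4·t ≡ 0 (mod 7).
    The inverse of 4 mod 7 is 2 (since 4·2 = 8 = 1·7 + 1), so t ≡ 2·0 = 0 ≡ 0 (mod 7).
    Then x = 0 + 11·0 = 0, valid modulo lcm(11, 7) = 77: x ≡ 0 (mod 77).
  Combine with x ≡ 0 (mod 5): since gcd(77, 5) = 1, we get a unique residue mod 385.
    Write x = 0 + 77·t and substitute into x ≡ 0 (mod 5): 77·t ≡ 0 − 0 = 0 (mod 5).
    Reduce coefficients mod 5: 2·t ≡ 0 (mod 5).
    The inverse of 2 mod 5 is 3 (since 2·3 = 6 = 1·5 + 1), so t ≡ 3·0 = 0 ≡ 0 (mod 5).
    Then x = 0 + 77·0 = 0, valid modulo lcm(77, 5) = 385: x ≡ 0 (mod 385).
Verify: 0 mod 11 = 0 ✓, 0 mod 7 = 0 ✓, 0 mod 5 = 0 ✓.

x ≡ 0 (mod 385).


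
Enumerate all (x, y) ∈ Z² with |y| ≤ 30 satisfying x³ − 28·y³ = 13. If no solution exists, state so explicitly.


The equation is x³ - 28y³ = 13. For fixed y, x³ = 28·y³ + 13, so a solution requires the RHS to be a perfect cube.
Strategy: iterate y from -30 to 30, compute RHS = 28·y³ + 13, and check whether it is a (positive or negative) perfect cube.
Check small values of y:
  y = 0: RHS = 13 is not a perfect cube.
  y = 1: RHS = 41 is not a perfect cube.
  y = -1: RHS = -15 is not a perfect cube.
  y = 2: RHS = 237 is not a perfect cube.
  y = -2: RHS = -211 is not a perfect cube.
  y = 3: RHS = 769 is not a perfect cube.
  y = -3: RHS = -743 is not a perfect cube.
Continuing the search up to |y| = 30 finds no solutions either.
No (x, y) in the scanned range satisfies the equation.

No integer solutions with |y| ≤ 30.


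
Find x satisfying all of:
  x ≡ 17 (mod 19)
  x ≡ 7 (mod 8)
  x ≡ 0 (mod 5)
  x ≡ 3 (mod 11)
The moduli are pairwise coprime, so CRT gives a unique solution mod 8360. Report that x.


Product of moduli M = 19 · 8 · 5 · 11 = 8360.
Merge one congruence at a time:
  Start: x ≡ 17 (mod 19).
  Combine with x ≡ 7 (mod 8); new modulus lcm = 152.
    Write x = 17 + 19·t and substitute into x ≡ 7 (mod 8): 19·t ≡ 7 − 17 = -10 (mod 8).
    Reduce coefficients mod 8: 3·t ≡ 6 (mod 8).
    The inverse of 3 mod 8 is 3 (since 3·3 = 9 = 1·8 + 1), so t ≡ 3·6 = 18 ≡ 2 (mod 8).
    Then x = 17 + 19·2 = 55, valid modulo lcm(19, 8) = 152: x ≡ 55 (mod 152).
  Combine with x ≡ 0 (mod 5); new modulus lcm = 760.
    Write x = 55 + 152·t and substitute into x ≡ 0 (mod 5): 152·t ≡ 0 − 55 = -55 (mod 5).
    Reduce coefficients mod 5: 2·t ≡ 0 (mod 5).
    The inverse of 2 mod 5 is 3 (since 2·3 = 6 = 1·5 + 1), so t ≡ 3·0 = 0 ≡ 0 (mod 5).
    Then x = 55 + 152·0 = 55, valid modulo lcm(152, 5) = 760: x ≡ 55 (mod 760).
  Combine with x ≡ 3 (mod 11); new modulus lcm = 8360.
    Write x = 55 + 760·t and substitute into x ≡ 3 (mod 11): 760·t ≡ 3 − 55 = -52 (mod 11).
    Reduce coefficients mod 11: 1·t ≡ 3 (mod 11).
    So t ≡ 3 (mod 11).
    Then x = 55 + 760·3 = 2335, valid modulo lcm(760, 11) = 8360: x ≡ 2335 (mod 8360).
Verify against each original: 2335 mod 19 = 17, 2335 mod 8 = 7, 2335 mod 5 = 0, 2335 mod 11 = 3.

x ≡ 2335 (mod 8360).


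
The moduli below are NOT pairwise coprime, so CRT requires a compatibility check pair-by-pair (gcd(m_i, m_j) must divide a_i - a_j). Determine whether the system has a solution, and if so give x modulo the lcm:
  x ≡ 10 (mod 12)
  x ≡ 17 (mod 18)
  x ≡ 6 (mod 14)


Moduli 12, 18, 14 are not pairwise coprime, so CRT works modulo lcm(m_i) when all pairwise compatibility conditions hold.
Pairwise compatibility: gcd(m_i, m_j) must divide a_i - a_j for every pair.
Merge one congruence at a time:
  Start: x ≡ 10 (mod 12).
  Combine with x ≡ 17 (mod 18): gcd(12, 18) = 6, and 17 - 10 = 7 is NOT divisible by 6.
    ⇒ system is inconsistent (no integer solution).

No solution (the system is inconsistent).


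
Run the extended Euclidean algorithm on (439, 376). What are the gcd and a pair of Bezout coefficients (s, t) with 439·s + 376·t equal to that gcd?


Euclidean algorithm on (439, 376) — divide until remainder is 0:
  439 = 1 · 376 + 63
  376 = 5 · 63 + 61
  63 = 1 · 61 + 2
  61 = 30 · 2 + 1
  2 = 2 · 1 + 0
gcd(439, 376) = 1.
Track Bezout coefficients alongside the remainders: start with r₀ = 439 = a·1 + b·0 (s = 1, t = 0) and r₁ = 376 = a·0 + b·1 (s = 0, t = 1); each new remainder r_{k+1} = r_{k-1} − q_k·r_k inherits s_{k+1} = s_{k-1} − q_k·s_k, t_{k+1} = t_{k-1} − q_k·t_k, so r_k = a·s_k + b·t_k at every step:
  q = 1: r = 63, s = 1 − 1·0 = 1, t = 0 − 1·1 = -1  (check: 439·1 + 376·(-1) = 63)
  q = 5: r = 61, s = 0 − 5·1 = -5, t = 1 − 5·(-1) = 6  (check: 439·(-5) + 376·6 = 61)
  q = 1: r = 2, s = 1 − 1·(-5) = 6, t = -1 − 1·6 = -7  (check: 439·6 + 376·(-7) = 2)
  q = 30: r = 1, s = -5 − 30·6 = -185, t = 6 − 30·(-7) = 216  (check: 439·(-185) + 376·216 = 1)
The row with r = 1 (the gcd) gives the Bezout coefficients s = -185, t = 216.
Result: 439 · (-185) + 376 · (216) = 1.

gcd(439, 376) = 1; s = -185, t = 216 (check: 439·(-185) + 376·216 = 1).


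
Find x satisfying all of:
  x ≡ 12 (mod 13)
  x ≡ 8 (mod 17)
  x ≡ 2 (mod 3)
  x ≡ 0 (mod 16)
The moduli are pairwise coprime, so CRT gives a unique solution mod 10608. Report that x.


Product of moduli M = 13 · 17 · 3 · 16 = 10608.
Merge one congruence at a time:
  Start: x ≡ 12 (mod 13).
  Combine with x ≡ 8 (mod 17); new modulus lcm = 221.
    Write x = 12 + 13·t and substitute into x ≡ 8 (mod 17): 13·t ≡ 8 − 12 = -4 (mod 17).
    Reduce coefficients mod 17: 13·t ≡ 13 (mod 17).
    The inverse of 13 mod 17 is 4 (since 13·4 = 52 = 3·17 + 1), so t ≡ 4·13 = 52 ≡ 1 (mod 17).
    Then x = 12 + 13·1 = 25, valid modulo lcm(13, 17) = 221: x ≡ 25 (mod 221).
  Combine with x ≡ 2 (mod 3); new modulus lcm = 663.
    Write x = 25 + 221·t and substitute into x ≡ 2 (mod 3): 221·t ≡ 2 − 25 = -23 (mod 3).
    Reduce coefficients mod 3: 2·t ≡ 1 (mod 3).
    The inverse of 2 mod 3 is 2 (since 2·2 = 4 = 1·3 + 1), so t ≡ 2·1 = 2 ≡ 2 (mod 3).
    Then x = 25 + 221·2 = 467, valid modulo lcm(221, 3) = 663: x ≡ 467 (mod 663).
  Combine with x ≡ 0 (mod 16); new modulus lcm = 10608.
    Write x = 467 + 663·t and substitute into x ≡ 0 (mod 16): 663·t ≡ 0 − 467 = -467 (mod 16).
    Reduce coefficients mod 16: 7·t ≡ 13 (mod 16).
    The inverse of 7 mod 16 is 7 (since 7·7 = 49 = 3·16 + 1), so t ≡ 7·13 = 91 ≡ 11 (mod 16).
    Then x = 467 + 663·11 = 7760, valid modulo lcm(663, 16) = 10608: x ≡ 7760 (mod 10608).
Verify against each original: 7760 mod 13 = 12, 7760 mod 17 = 8, 7760 mod 3 = 2, 7760 mod 16 = 0.

x ≡ 7760 (mod 10608).


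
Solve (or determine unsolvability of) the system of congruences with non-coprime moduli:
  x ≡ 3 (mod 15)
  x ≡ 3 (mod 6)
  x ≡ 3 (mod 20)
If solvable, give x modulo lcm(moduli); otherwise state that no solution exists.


Moduli 15, 6, 20 are not pairwise coprime, so CRT works modulo lcm(m_i) when all pairwise compatibility conditions hold.
Pairwise compatibility: gcd(m_i, m_j) must divide a_i - a_j for every pair.
Merge one congruence at a time:
  Start: x ≡ 3 (mod 15).
  Combine with x ≡ 3 (mod 6): gcd(15, 6) = 3; 3 - 3 = 0, which IS divisible by 3, so compatible.
    Write x = 3 + 15·t and substitute into x ≡ 3 (mod 6): 15·t ≡ 3 − 3 = 0 (mod 6).
    Divide the congruence (and modulus) by g = 3: 5·t ≡ 0 (mod 2).
    Reduce coefficients mod 2: 1·t ≡ 0 (mod 2).
    So t ≡ 0 (mod 2).
    Then x = 3 + 15·0 = 3, valid modulo lcm(15, 6) = 30: x ≡ 3 (mod 30).
  Combine with x ≡ 3 (mod 20): gcd(30, 20) = 10; 3 - 3 = 0, which IS divisible by 10, so compatible.
    Write x = 3 + 30·t and substitute into x ≡ 3 (mod 20): 30·t ≡ 3 − 3 = 0 (mod 20).
    Divide the congruence (and modulus) by g = 10: 3·t ≡ 0 (mod 2).
    Reduce coefficients mod 2: 1·t ≡ 0 (mod 2).
    So t ≡ 0 (mod 2).
    Then x = 3 + 30·0 = 3, valid modulo lcm(30, 20) = 60: x ≡ 3 (mod 60).
Verify: 3 mod 15 = 3, 3 mod 6 = 3, 3 mod 20 = 3.

x ≡ 3 (mod 60).


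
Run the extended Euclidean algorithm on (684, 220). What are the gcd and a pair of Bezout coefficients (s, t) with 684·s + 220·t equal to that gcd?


Euclidean algorithm on (684, 220) — divide until remainder is 0:
  684 = 3 · 220 + 24
  220 = 9 · 24 + 4
  24 = 6 · 4 + 0
gcd(684, 220) = 4.
Track Bezout coefficients alongside the remainders: start with r₀ = 684 = a·1 + b·0 (s = 1, t = 0) and r₁ = 220 = a·0 + b·1 (s = 0, t = 1); each new remainder r_{k+1} = r_{k-1} − q_k·r_k inherits s_{k+1} = s_{k-1} − q_k·s_k, t_{k+1} = t_{k-1} − q_k·t_k, so r_k = a·s_k + b·t_k at every step:
  q = 3: r = 24, s = 1 − 3·0 = 1, t = 0 − 3·1 = -3  (check: 684·1 + 220·(-3) = 24)
  q = 9: r = 4, s = 0 − 9·1 = -9, t = 1 − 9·(-3) = 28  (check: 684·(-9) + 220·28 = 4)
The row with r = 4 (the gcd) gives the Bezout coefficients s = -9, t = 28.
Result: 684 · (-9) + 220 · (28) = 4.

gcd(684, 220) = 4; s = -9, t = 28 (check: 684·(-9) + 220·28 = 4).


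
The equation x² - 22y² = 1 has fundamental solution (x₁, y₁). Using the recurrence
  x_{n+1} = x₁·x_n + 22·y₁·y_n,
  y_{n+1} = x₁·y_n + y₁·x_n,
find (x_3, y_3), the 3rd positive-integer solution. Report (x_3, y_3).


Step 1: Find the fundamental solution (x₁, y₁) of x² - 22y² = 1.
  Expand √22 as a continued fraction. a₀ = ⌊√22⌋ = 4; iterate m_{k+1} = d_k·a_k − m_k, d_{k+1} = (22 − m_{k+1}²)/d_k, a_{k+1} = ⌊(a₀ + m_{k+1})/d_{k+1}⌋ (starting m₀ = 0, d₀ = 1), with convergents p_k = a_k·p_{k-1} + p_{k-2}, q_k = a_k·q_{k-1} + q_{k-2} (p₋₁ = 1, q₋₁ = 0):
  k = 0: a₀ = 4; p₀/q₀ = 4/1; p₀² − 22·q₀² = 16 − 22 = -6.
  k = 1: m = 4, d = 6, a = ⌊(4 + 4)/6⌋ = 1; p/q = (1·4 + 1)/(1·1 + 0) = 5/1; p² − 22·q² = 25 − 22 = 3.
  k = 2: m = 2, d = 3, a = ⌊(4 + 2)/3⌋ = 2; p/q = (2·5 + 4)/(2·1 + 1) = 14/3; p² − 22·q² = 196 − 198 = -2.
  k = 3: m = 4, d = 2, a = ⌊(4 + 4)/2⌋ = 4; p/q = (4·14 + 5)/(4·3 + 1) = 61/13; p² − 22·q² = 3721 − 3718 = 3.
  k = 4: m = 4, d = 3, a = ⌊(4 + 4)/3⌋ = 2; p/q = (2·61 + 14)/(2·13 + 3) = 136/29; p² − 22·q² = 18496 − 18502 = -6.
  k = 5: m = 2, d = 6, a = ⌊(4 + 2)/6⌋ = 1; p/q = (1·136 + 61)/(1·29 + 13) = 197/42; p² − 22·q² = 38809 − 38808 = 1.
  The first convergent with p² − 22·q² = 1 gives the fundamental solution (x₁, y₁) = (197, 42).
Step 2: Apply the recurrence (x_{n+1}, y_{n+1}) = (x₁x_n + 22y₁y_n, x₁y_n + y₁x_n) repeatedly.
  From (x_1, y_1) = (197, 42): x_2 = 197·197 + 22·42·42 = 77617; y_2 = 197·42 + 42·197 = 16548.
  From (x_2, y_2) = (77617, 16548): x_3 = 197·77617 + 22·42·16548 = 30580901; y_3 = 197·16548 + 42·77617 = 6519870.
Step 3: Verify x_3² - 22·y_3² = 935191505971801 - 935191505971800 = 1 (should be 1). ✓

(x_1, y_1) = (197, 42); (x_3, y_3) = (30580901, 6519870).


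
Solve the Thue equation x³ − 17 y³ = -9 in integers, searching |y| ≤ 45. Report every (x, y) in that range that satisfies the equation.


The equation is x³ - 17y³ = -9. For fixed y, x³ = 17·y³ − 9, so a solution requires the RHS to be a perfect cube.
Strategy: iterate y from -45 to 45, compute RHS = 17·y³ − 9, and check whether it is a (positive or negative) perfect cube.
Check small values of y:
  y = 0: RHS = -9 is not a perfect cube.
  y = 1: RHS = 8 = (2)³ ⇒ x = 2 works.
  y = -1: RHS = -26 is not a perfect cube.
  y = 2: RHS = 127 is not a perfect cube.
  y = -2: RHS = -145 is not a perfect cube.
  y = 3: RHS = 450 is not a perfect cube.
  y = -3: RHS = -468 is not a perfect cube.
Continuing the search up to |y| = 45 finds no further solutions beyond those listed.
Collected solutions: (2, 1).

Solutions (with |y| ≤ 45): (2, 1).


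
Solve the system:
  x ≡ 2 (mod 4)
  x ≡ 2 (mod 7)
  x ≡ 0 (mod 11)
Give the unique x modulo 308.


Moduli 4, 7, 11 are pairwise coprime; by CRT there is a unique solution modulo M = 4 · 7 · 11 = 308.
Solve pairwise, accumulating the modulus:
  Start with x ≡ 2 (mod 4).
  Combine with x ≡ 2 (mod 7): since gcd(4, 7) = 1, we get a unique residue mod 28.
    Write x = 2 + 4·t and substitute into x ≡ 2 (mod 7): 4·t ≡ 2 − 2 = 0 (mod 7).
    The inverse of 4 mod 7 is 2 (since 4·2 = 8 = 1·7 + 1), so t ≡ 2·0 = 0 ≡ 0 (mod 7).
    Then x = 2 + 4·0 = 2, valid modulo lcm(4, 7) = 28: x ≡ 2 (mod 28).
  Combine with x ≡ 0 (mod 11): since gcd(28, 11) = 1, we get a unique residue mod 308.
    Write x = 2 + 28·t and substitute into x ≡ 0 (mod 11): 28·t ≡ 0 − 2 = -2 (mod 11).
    Reduce coefficients mod 11: 6·t ≡ 9 (mod 11).
    The inverse of 6 mod 11 is 2 (since 6·2 = 12 = 1·11 + 1), so t ≡ 2·9 = 18 ≡ 7 (mod 11).
    Then x = 2 + 28·7 = 198, valid modulo lcm(28, 11) = 308: x ≡ 198 (mod 308).
Verify: 198 mod 4 = 2 ✓, 198 mod 7 = 2 ✓, 198 mod 11 = 0 ✓.

x ≡ 198 (mod 308).


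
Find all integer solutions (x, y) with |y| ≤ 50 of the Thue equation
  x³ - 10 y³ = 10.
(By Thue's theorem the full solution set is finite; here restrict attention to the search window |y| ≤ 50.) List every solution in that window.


The equation is x³ - 10y³ = 10. For fixed y, x³ = 10·y³ + 10, so a solution requires the RHS to be a perfect cube.
Strategy: iterate y from -50 to 50, compute RHS = 10·y³ + 10, and check whether it is a (positive or negative) perfect cube.
Check small values of y:
  y = 0: RHS = 10 is not a perfect cube.
  y = 1: RHS = 20 is not a perfect cube.
  y = -1: RHS = 0 = (0)³ ⇒ x = 0 works.
  y = 2: RHS = 90 is not a perfect cube.
  y = -2: RHS = -70 is not a perfect cube.
  y = 3: RHS = 280 is not a perfect cube.
  y = -3: RHS = -260 is not a perfect cube.
Continuing the search up to |y| = 50 finds no further solutions beyond those listed.
Collected solutions: (0, -1).

Solutions (with |y| ≤ 50): (0, -1).


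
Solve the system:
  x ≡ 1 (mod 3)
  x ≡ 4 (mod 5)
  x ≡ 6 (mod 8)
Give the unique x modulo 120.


Moduli 3, 5, 8 are pairwise coprime; by CRT there is a unique solution modulo M = 3 · 5 · 8 = 120.
Solve pairwise, accumulating the modulus:
  Start with x ≡ 1 (mod 3).
  Combine with x ≡ 4 (mod 5): since gcd(3, 5) = 1, we get a unique residue mod 15.
    Write x = 1 + 3·t and substitute into x ≡ 4 (mod 5): 3·t ≡ 4 − 1 = 3 (mod 5).
    The inverse of 3 mod 5 is 2 (since 3·2 = 6 = 1·5 + 1), so t ≡ 2·3 = 6 ≡ 1 (mod 5).
    Then x = 1 + 3·1 = 4, valid modulo lcm(3, 5) = 15: x ≡ 4 (mod 15).
  Combine with x ≡ 6 (mod 8): since gcd(15, 8) = 1, we get a unique residue mod 120.
    Write x = 4 + 15·t and substitute into x ≡ 6 (mod 8): 15·t ≡ 6 − 4 = 2 (mod 8).
    Reduce coefficients mod 8: 7·t ≡ 2 (mod 8).
    The inverse of 7 mod 8 is 7 (since 7·7 = 49 = 6·8 + 1), so t ≡ 7·2 = 14 ≡ 6 (mod 8).
    Then x = 4 + 15·6 = 94, valid modulo lcm(15, 8) = 120: x ≡ 94 (mod 120).
Verify: 94 mod 3 = 1 ✓, 94 mod 5 = 4 ✓, 94 mod 8 = 6 ✓.

x ≡ 94 (mod 120).


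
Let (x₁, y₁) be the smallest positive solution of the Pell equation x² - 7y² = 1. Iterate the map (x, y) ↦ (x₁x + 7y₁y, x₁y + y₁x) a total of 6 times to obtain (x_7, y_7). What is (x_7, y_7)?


Step 1: Find the fundamental solution (x₁, y₁) of x² - 7y² = 1.
  Expand √7 as a continued fraction. a₀ = ⌊√7⌋ = 2; iterate m_{k+1} = d_k·a_k − m_k, d_{k+1} = (7 − m_{k+1}²)/d_k, a_{k+1} = ⌊(a₀ + m_{k+1})/d_{k+1}⌋ (starting m₀ = 0, d₀ = 1), with convergents p_k = a_k·p_{k-1} + p_{k-2}, q_k = a_k·q_{k-1} + q_{k-2} (p₋₁ = 1, q₋₁ = 0):
  k = 0: a₀ = 2; p₀/q₀ = 2/1; p₀² − 7·q₀² = 4 − 7 = -3.
  k = 1: m = 2, d = 3, a = ⌊(2 + 2)/3⌋ = 1; p/q = (1·2 + 1)/(1·1 + 0) = 3/1; p² − 7·q² = 9 − 7 = 2.
  k = 2: m = 1, d = 2, a = ⌊(2 + 1)/2⌋ = 1; p/q = (1·3 + 2)/(1·1 + 1) = 5/2; p² − 7·q² = 25 − 28 = -3.
  k = 3: m = 1, d = 3, a = ⌊(2 + 1)/3⌋ = 1; p/q = (1·5 + 3)/(1·2 + 1) = 8/3; p² − 7·q² = 64 − 63 = 1.
  The first convergent with p² − 7·q² = 1 gives the fundamental solution (x₁, y₁) = (8, 3).
Step 2: Apply the recurrence (x_{n+1}, y_{n+1}) = (x₁x_n + 7y₁y_n, x₁y_n + y₁x_n) repeatedly.
  From (x_1, y_1) = (8, 3): x_2 = 8·8 + 7·3·3 = 127; y_2 = 8·3 + 3·8 = 48.
  From (x_2, y_2) = (127, 48): x_3 = 8·127 + 7·3·48 = 2024; y_3 = 8·48 + 3·127 = 765.
  From (x_3, y_3) = (2024, 765): x_4 = 8·2024 + 7·3·765 = 32257; y_4 = 8·765 + 3·2024 = 12192.
  From (x_4, y_4) = (32257, 12192): x_5 = 8·32257 + 7·3·12192 = 514088; y_5 = 8·12192 + 3·32257 = 194307.
  From (x_5, y_5) = (514088, 194307): x_6 = 8·514088 + 7·3·194307 = 8193151; y_6 = 8·194307 + 3·514088 = 3096720.
  From (x_6, y_6) = (8193151, 3096720): x_7 = 8·8193151 + 7·3·3096720 = 130576328; y_7 = 8·3096720 + 3·8193151 = 49353213.
Step 3: Verify x_7² - 7·y_7² = 17050177433963584 - 17050177433963583 = 1 (should be 1). ✓

(x_1, y_1) = (8, 3); (x_7, y_7) = (130576328, 49353213).


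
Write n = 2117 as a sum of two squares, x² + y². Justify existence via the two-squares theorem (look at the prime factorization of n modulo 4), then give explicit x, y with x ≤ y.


Step 1: Factor n = 2117 = 29 · 73.
Step 2: Check the mod-4 condition on each prime factor: 29 ≡ 1 (mod 4), exponent 1; 73 ≡ 1 (mod 4), exponent 1.
All primes ≡ 3 (mod 4) appear to even exponent (or don't appear), so by the two-squares theorem n IS expressible as a sum of two squares.
Step 3: Build a representation. Here n = 29 · 73 is a product of primes ≡ 1 (mod 4). Each prime p ≡ 1 (mod 4) is itself a sum of two squares; find a² by testing p − a² for a perfect square:
  29: 29 − 1² = 28, 29 − 2² = 25 = 5² ⇒ 29 = 2² + 5².
  73: 73 − 1² = 72, 73 − 2² = 69, 73 − 3² = 64 = 8² ⇒ 73 = 3² + 8².
  Combine using the Brahmagupta–Fibonacci identity (a² + b²)(c² + d²) = (ac − bd)² + (ad + bc)² = (ac + bd)² + (ad − bc)²:
  29 · 73 = 2117: from (2² + 5²)(3² + 8²), take (2·3 − 5·8, 2·8 + 5·3) = (6 − 40, 16 + 15) = (-34, 31); dropping signs (only squares matter) gives (34, 31); check 34² + 31² = 1156 + 961 = 2117 ✓.
Step 4: Order so x ≤ y and verify: 31² + 34² = 961 + 1156 = 2117 = n. ✓

n = 2117 = 31² + 34² (one valid representation with x ≤ y).


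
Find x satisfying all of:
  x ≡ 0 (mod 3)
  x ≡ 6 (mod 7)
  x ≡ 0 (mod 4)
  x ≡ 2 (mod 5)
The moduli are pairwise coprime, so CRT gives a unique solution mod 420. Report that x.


Product of moduli M = 3 · 7 · 4 · 5 = 420.
Merge one congruence at a time:
  Start: x ≡ 0 (mod 3).
  Combine with x ≡ 6 (mod 7); new modulus lcm = 21.
    Write x = 0 + 3·t and substitute into x ≡ 6 (mod 7): 3·t ≡ 6 − 0 = 6 (mod 7).
    The inverse of 3 mod 7 is 5 (since 3·5 = 15 = 2·7 + 1), so t ≡ 5·6 = 30 ≡ 2 (mod 7).
    Then x = 0 + 3·2 = 6, valid modulo lcm(3, 7) = 21: x ≡ 6 (mod 21).
  Combine with x ≡ 0 (mod 4); new modulus lcm = 84.
    Write x = 6 + 21·t and substitute into x ≡ 0 (mod 4): 21·t ≡ 0 − 6 = -6 (mod 4).
    Reduce coefficients mod 4: 1·t ≡ 2 (mod 4).
    So t ≡ 2 (mod 4).
    Then x = 6 + 21·2 = 48, valid modulo lcm(21, 4) = 84: x ≡ 48 (mod 84).
  Combine with x ≡ 2 (mod 5); new modulus lcm = 420.
    Write x = 48 + 84·t and substitute into x ≡ 2 (mod 5): 84·t ≡ 2 − 48 = -46 (mod 5).
    Reduce coefficients mod 5: 4·t ≡ 4 (mod 5).
    The inverse of 4 mod 5 is 4 (since 4·4 = 16 = 3·5 + 1), so t ≡ 4·4 = 16 ≡ 1 (mod 5).
    Then x = 48 + 84·1 = 132, valid modulo lcm(84, 5) = 420: x ≡ 132 (mod 420).
Verify against each original: 132 mod 3 = 0, 132 mod 7 = 6, 132 mod 4 = 0, 132 mod 5 = 2.

x ≡ 132 (mod 420).


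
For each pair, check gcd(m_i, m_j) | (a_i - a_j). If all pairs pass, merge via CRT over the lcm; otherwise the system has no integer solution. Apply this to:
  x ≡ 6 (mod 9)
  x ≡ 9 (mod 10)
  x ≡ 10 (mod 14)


Moduli 9, 10, 14 are not pairwise coprime, so CRT works modulo lcm(m_i) when all pairwise compatibility conditions hold.
Pairwise compatibility: gcd(m_i, m_j) must divide a_i - a_j for every pair.
Merge one congruence at a time:
  Start: x ≡ 6 (mod 9).
  Combine with x ≡ 9 (mod 10): gcd(9, 10) = 1; 9 - 6 = 3, which IS divisible by 1, so compatible.
    Write x = 6 + 9·t and substitute into x ≡ 9 (mod 10): 9·t ≡ 9 − 6 = 3 (mod 10).
    The inverse of 9 mod 10 is 9 (since 9·9 = 81 = 8·10 + 1), so t ≡ 9·3 = 27 ≡ 7 (mod 10).
    Then x = 6 + 9·7 = 69, valid modulo lcm(9, 10) = 90: x ≡ 69 (mod 90).
  Combine with x ≡ 10 (mod 14): gcd(90, 14) = 2, and 10 - 69 = -59 is NOT divisible by 2.
    ⇒ system is inconsistent (no integer solution).

No solution (the system is inconsistent).


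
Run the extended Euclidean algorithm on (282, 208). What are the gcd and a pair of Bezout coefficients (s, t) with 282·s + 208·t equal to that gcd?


Euclidean algorithm on (282, 208) — divide until remainder is 0:
  282 = 1 · 208 + 74
  208 = 2 · 74 + 60
  74 = 1 · 60 + 14
  60 = 4 · 14 + 4
  14 = 3 · 4 + 2
  4 = 2 · 2 + 0
gcd(282, 208) = 2.
Track Bezout coefficients alongside the remainders: start with r₀ = 282 = a·1 + b·0 (s = 1, t = 0) and r₁ = 208 = a·0 + b·1 (s = 0, t = 1); each new remainder r_{k+1} = r_{k-1} − q_k·r_k inherits s_{k+1} = s_{k-1} − q_k·s_k, t_{k+1} = t_{k-1} − q_k·t_k, so r_k = a·s_k + b·t_k at every step:
  q = 1: r = 74, s = 1 − 1·0 = 1, t = 0 − 1·1 = -1  (check: 282·1 + 208·(-1) = 74)
  q = 2: r = 60, s = 0 − 2·1 = -2, t = 1 − 2·(-1) = 3  (check: 282·(-2) + 208·3 = 60)
  q = 1: r = 14, s = 1 − 1·(-2) = 3, t = -1 − 1·3 = -4  (check: 282·3 + 208·(-4) = 14)
  q = 4: r = 4, s = -2 − 4·3 = -14, t = 3 − 4·(-4) = 19  (check: 282·(-14) + 208·19 = 4)
  q = 3: r = 2, s = 3 − 3·(-14) = 45, t = -4 − 3·19 = -61  (check: 282·45 + 208·(-61) = 2)
The row with r = 2 (the gcd) gives the Bezout coefficients s = 45, t = -61.
Result: 282 · (45) + 208 · (-61) = 2.

gcd(282, 208) = 2; s = 45, t = -61 (check: 282·45 + 208·(-61) = 2).


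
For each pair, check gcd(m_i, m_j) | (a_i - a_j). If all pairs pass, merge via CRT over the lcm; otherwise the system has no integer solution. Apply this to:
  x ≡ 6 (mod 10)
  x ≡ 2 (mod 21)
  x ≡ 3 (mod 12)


Moduli 10, 21, 12 are not pairwise coprime, so CRT works modulo lcm(m_i) when all pairwise compatibility conditions hold.
Pairwise compatibility: gcd(m_i, m_j) must divide a_i - a_j for every pair.
Merge one congruence at a time:
  Start: x ≡ 6 (mod 10).
  Combine with x ≡ 2 (mod 21): gcd(10, 21) = 1; 2 - 6 = -4, which IS divisible by 1, so compatible.
    Write x = 6 + 10·t and substitute into x ≡ 2 (mod 21): 10·t ≡ 2 − 6 = -4 (mod 21).
    Reduce coefficients mod 21: 10·t ≡ 17 (mod 21).
    The inverse of 10 mod 21 is 19 (since 10·19 = 190 = 9·21 + 1), so t ≡ 19·17 = 323 ≡ 8 (mod 21).
    Then x = 6 + 10·8 = 86, valid modulo lcm(10, 21) = 210: x ≡ 86 (mod 210).
  Combine with x ≡ 3 (mod 12): gcd(210, 12) = 6, and 3 - 86 = -83 is NOT divisible by 6.
    ⇒ system is inconsistent (no integer solution).

No solution (the system is inconsistent).
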